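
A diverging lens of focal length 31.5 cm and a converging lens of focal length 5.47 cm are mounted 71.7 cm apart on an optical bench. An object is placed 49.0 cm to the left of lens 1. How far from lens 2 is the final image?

5.82 cm

Lens 1 is diverging, so f₁ = −31.5 cm.
Lens 1: 1/d_i1 = 1/f₁ − 1/d_o1 = 1/(-31.5) − 1/(49.0) = -0.05215, so d_i1 = -19.17 cm.
The intermediate image is 19.17 cm to the left of lens 1 (virtual), which is 71.7 − (-19.17) = 90.87 cm to the left of lens 2, so d_o2 = +90.87 cm.
Lens 2: 1/d_i2 = 1/f₂ − 1/d_o2 = 1/(5.47) − 1/(90.87) = 0.1718, so d_i2 = 5.82 cm.
The final image is real, 5.82 cm to the right of lens 2 (overall magnification ≈ -0.025).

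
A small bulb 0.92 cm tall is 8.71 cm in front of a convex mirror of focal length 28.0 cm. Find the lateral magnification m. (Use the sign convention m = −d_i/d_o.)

m = +0.763

For a convex mirror, f = -28.0 cm.
1/d_i = 1/f − 1/d_o = 1/(-28.00) − 1/(8.71) = -0.1505, so d_i = -6.643 cm.
m = −d_i/d_o = −(-6.643)/(8.71) = +0.763.
The image is virtual, upright and reduced, behind the mirror.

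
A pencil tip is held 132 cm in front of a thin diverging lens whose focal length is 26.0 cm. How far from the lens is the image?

21.7 cm

For a diverging lens, f = -26.0 cm.
Lens equation: 1/v = 1/f − 1/u = 1/(-26.00) − 1/(132) = -0.03846 − 0.007576 = -0.04604, so v = -21.7 cm.
The image is virtual, upright and reduced, on the same side as the object.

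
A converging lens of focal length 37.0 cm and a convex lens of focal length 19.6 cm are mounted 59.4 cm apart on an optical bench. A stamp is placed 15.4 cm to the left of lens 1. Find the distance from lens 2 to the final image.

Lens 1: 1/d_i1 = 1/f₁ − 1/d_o1 = 1/(37.0) − 1/(15.4) = -0.03791, so d_i1 = -26.38 cm.
The intermediate image is 26.38 cm to the left of lens 1 (virtual), which is 59.4 − (-26.38) = 85.78 cm to the left of lens 2, so d_o2 = +85.78 cm.
Lens 2: 1/d_i2 = 1/f₂ − 1/d_o2 = 1/(19.6) − 1/(85.78) = 0.03936, so d_i2 = 25.4 cm.
The final image is real, 25.4 cm to the right of lens 2 (overall magnification ≈ -0.51).

25.4 cm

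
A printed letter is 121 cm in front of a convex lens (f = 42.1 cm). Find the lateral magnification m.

m = -0.534

1/d_i = 1/f − 1/d_o = 1/(42.10) − 1/(121) = 0.01549, so d_i = 64.56 cm.
m = −d_i/d_o = −(64.56)/(121) = -0.534.
The image is real, inverted and reduced, on the far side of the lens.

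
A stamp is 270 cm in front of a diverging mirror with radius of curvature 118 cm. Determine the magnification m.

f = R/2 = 118/2 = 59.00 cm; for a diverging mirror, f = -59.00 cm.
1/d_i = 1/f − 1/d_o = 1/(-59.00) − 1/(270) = -0.02065, so d_i = -48.42 cm.
m = −d_i/d_o = −(-48.42)/(270) = +0.179.
The image is virtual, upright and reduced, behind the mirror.

m = +0.179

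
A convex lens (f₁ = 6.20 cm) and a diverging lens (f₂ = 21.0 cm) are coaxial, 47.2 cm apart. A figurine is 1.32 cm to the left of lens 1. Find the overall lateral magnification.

Lens 1: 1/d_i1 = 1/(6.20) − 1/(1.32) = -0.5963, so d_i1 = -1.677 cm; m₁ = −d_i1/d_o1 = +1.270.
d_o2 = 47.2 − (-1.677) = 48.88 cm.
f₂ = −21.0 cm (diverging).
Lens 2: 1/d_i2 = 1/(-21.0) − 1/(48.88) = -0.06808, so d_i2 = -14.69 cm; m₂ = −d_i2/d_o2 = +0.3005.
m = m₁·m₂ = (+1.270)(+0.3005) = +0.382.

m = +0.382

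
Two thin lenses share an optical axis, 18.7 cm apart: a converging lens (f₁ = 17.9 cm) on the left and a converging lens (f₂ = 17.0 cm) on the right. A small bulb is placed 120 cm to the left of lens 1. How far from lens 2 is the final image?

2.06 cm

Lens 1: 1/d_i1 = 1/f₁ − 1/d_o1 = 1/(17.9) − 1/(120) = 0.04753, so d_i1 = 21.04 cm.
The intermediate image is 21.04 cm to the right of lens 1, which lies 2.340 cm to the right of lens 2 — a virtual object — so d_o2 = −2.340 cm.
Lens 2: 1/d_i2 = 1/f₂ − 1/d_o2 = 1/(17.0) − 1/(-2.340) = 0.4862, so d_i2 = 2.06 cm.
The final image is real, 2.06 cm to the right of lens 2 (overall magnification ≈ -0.15).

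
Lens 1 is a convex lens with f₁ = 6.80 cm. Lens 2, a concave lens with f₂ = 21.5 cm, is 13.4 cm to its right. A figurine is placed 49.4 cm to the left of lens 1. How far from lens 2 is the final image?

Lens 1: 1/d_i1 = 1/f₁ − 1/d_o1 = 1/(6.80) − 1/(49.4) = 0.1268, so d_i1 = 7.885 cm.
The intermediate image is 7.885 cm to the right of lens 1, which is 13.4 − (7.885) = 5.515 cm to the left of lens 2, so d_o2 = +5.515 cm.
Lens 2 is diverging, so f₂ = −21.5 cm.
Lens 2: 1/d_i2 = 1/f₂ − 1/d_o2 = 1/(-21.5) − 1/(5.515) = -0.2278, so d_i2 = -4.39 cm.
The final image is virtual, 4.39 cm to the left of lens 2 (overall magnification ≈ -0.13).

4.39 cm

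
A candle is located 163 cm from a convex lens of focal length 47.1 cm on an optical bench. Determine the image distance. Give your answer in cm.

66.2 cm

Lens equation: 1/v = 1/f − 1/u = 1/(47.10) − 1/(163) = 0.02123 − 0.006135 = 0.01510, so v = 66.2 cm.
The image is real, inverted and reduced, on the far side of the lens.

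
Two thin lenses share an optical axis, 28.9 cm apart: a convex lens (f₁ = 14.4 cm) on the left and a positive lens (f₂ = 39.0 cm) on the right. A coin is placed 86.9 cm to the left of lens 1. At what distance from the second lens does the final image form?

Lens 1: 1/d_i1 = 1/f₁ − 1/d_o1 = 1/(14.4) − 1/(86.9) = 0.05794, so d_i1 = 17.26 cm.
The intermediate image is 17.26 cm to the right of lens 1, which is 28.9 − (17.26) = 11.64 cm to the left of lens 2, so d_o2 = +11.64 cm.
Lens 2: 1/d_i2 = 1/f₂ − 1/d_o2 = 1/(39.0) − 1/(11.64) = -0.06027, so d_i2 = -16.6 cm.
The final image is virtual, 16.6 cm to the left of lens 2 (overall magnification ≈ -0.28).

16.6 cm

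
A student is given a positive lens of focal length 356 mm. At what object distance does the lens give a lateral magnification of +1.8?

m = −d_i/d_o ⇒ d_i = −m·d_o.
1/f = 1/d_o + 1/d_i = 1/d_o − 1/(m·d_o) = (1 − 1/m)/d_o, so d_o = f(1 − 1/m) = (356.0)(1 − 1/(+1.8)) = 158 mm.

158 mm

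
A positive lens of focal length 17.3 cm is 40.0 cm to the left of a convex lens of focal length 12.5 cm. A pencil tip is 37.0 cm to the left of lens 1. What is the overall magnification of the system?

Lens 1: 1/d_i1 = 1/(17.3) − 1/(37.0) = 0.03078, so d_i1 = 32.49 cm; m₁ = −d_i1/d_o1 = -0.8781.
d_o2 = 40.0 − (32.49) = 7.510 cm.
Lens 2: 1/d_i2 = 1/(12.5) − 1/(7.510) = -0.05316, so d_i2 = -18.81 cm; m₂ = −d_i2/d_o2 = +2.505.
m = m₁·m₂ = (-0.8781)(+2.505) = -2.20.

m = -2.20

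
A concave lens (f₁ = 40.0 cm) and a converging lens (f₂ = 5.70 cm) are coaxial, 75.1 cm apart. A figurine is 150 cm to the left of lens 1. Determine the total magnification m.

f₁ = −40.0 cm (diverging).
Lens 1: 1/d_i1 = 1/(-40.0) − 1/(150) = -0.03167, so d_i1 = -31.58 cm; m₁ = −d_i1/d_o1 = +0.2105.
d_o2 = 75.1 − (-31.58) = 106.7 cm.
Lens 2: 1/d_i2 = 1/(5.70) − 1/(106.7) = 0.1661, so d_i2 = 6.022 cm; m₂ = −d_i2/d_o2 = -0.05644.
m = m₁·m₂ = (+0.2105)(-0.05644) = -0.0119.

m = -0.0119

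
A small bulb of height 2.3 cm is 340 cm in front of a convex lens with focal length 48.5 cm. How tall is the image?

1/d_i = 1/f − 1/d_o = 1/(48.50) − 1/(340) = 0.01768, so d_i = 56.57 cm.
m = −d_i/d_o = -0.1664.
|h_i| = |m|·h_o = 0.1664 × 2.3 = 0.383 cm. The image is real, inverted and reduced, on the far side of the lens.

0.383 cm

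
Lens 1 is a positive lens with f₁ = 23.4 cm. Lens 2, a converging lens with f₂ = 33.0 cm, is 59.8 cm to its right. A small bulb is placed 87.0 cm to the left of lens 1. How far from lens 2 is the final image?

176 cm

Lens 1: 1/d_i1 = 1/f₁ − 1/d_o1 = 1/(23.4) − 1/(87.0) = 0.03124, so d_i1 = 32.01 cm.
The intermediate image is 32.01 cm to the right of lens 1, which is 59.8 − (32.01) = 27.79 cm to the left of lens 2, so d_o2 = +27.79 cm.
Lens 2: 1/d_i2 = 1/f₂ − 1/d_o2 = 1/(33.0) − 1/(27.79) = -0.005681, so d_i2 = -176 cm.
The final image is virtual, 176 cm to the left of lens 2 (overall magnification ≈ -2.3).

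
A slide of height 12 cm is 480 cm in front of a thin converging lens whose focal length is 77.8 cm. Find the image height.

2.32 cm

1/d_i = 1/f − 1/d_o = 1/(77.80) − 1/(480) = 0.01077, so d_i = 92.85 cm.
m = −d_i/d_o = -0.1934.
|h_i| = |m|·h_o = 0.1934 × 12 = 2.32 cm. The image is real, inverted and reduced, on the far side of the lens.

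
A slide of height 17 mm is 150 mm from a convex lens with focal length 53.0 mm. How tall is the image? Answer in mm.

9.29 mm

1/d_i = 1/f − 1/d_o = 1/(53.00) − 1/(150) = 0.01220, so d_i = 81.96 mm.
m = −d_i/d_o = -0.5464.
|h_i| = |m|·h_o = 0.5464 × 17 = 9.29 mm. The image is real, inverted and reduced, on the far side of the lens.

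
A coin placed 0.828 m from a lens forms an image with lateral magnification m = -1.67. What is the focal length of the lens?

f = 0.518 m (converging)

m = −d_i/d_o ⇒ d_i = −m·d_o = −(-1.67)·(0.828) = 1.383 m.
1/f = 1/d_o + 1/d_i = 1/(0.828) + 1/(1.383) = 1.931, so f = 0.518 m.
Since f is positive, the lens is converging.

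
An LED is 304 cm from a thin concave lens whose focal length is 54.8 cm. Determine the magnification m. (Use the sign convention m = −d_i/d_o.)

m = +0.153

For a concave lens, f = -54.8 cm.
1/d_i = 1/f − 1/d_o = 1/(-54.80) − 1/(304) = -0.02154, so d_i = -46.43 cm.
m = −d_i/d_o = −(-46.43)/(304) = +0.153.
The image is virtual, upright and reduced, on the same side as the object.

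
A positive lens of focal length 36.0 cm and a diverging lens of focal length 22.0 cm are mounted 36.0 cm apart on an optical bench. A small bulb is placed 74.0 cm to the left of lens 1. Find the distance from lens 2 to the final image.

Lens 1: 1/d_i1 = 1/f₁ − 1/d_o1 = 1/(36.0) − 1/(74.0) = 0.01426, so d_i1 = 70.11 cm.
The intermediate image is 70.11 cm to the right of lens 1, which lies 34.11 cm to the right of lens 2 — a virtual object — so d_o2 = −34.11 cm.
Lens 2 is diverging, so f₂ = −22.0 cm.
Lens 2: 1/d_i2 = 1/f₂ − 1/d_o2 = 1/(-22.0) − 1/(-34.11) = -0.01614, so d_i2 = -62.0 cm.
The final image is virtual, 62.0 cm to the left of lens 2 (overall magnification ≈ 1.7).

62.0 cm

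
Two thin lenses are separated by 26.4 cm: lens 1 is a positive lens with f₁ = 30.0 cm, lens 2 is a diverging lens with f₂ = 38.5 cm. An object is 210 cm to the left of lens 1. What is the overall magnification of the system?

m = -0.215

Lens 1: 1/d_i1 = 1/(30.0) − 1/(210) = 0.02857, so d_i1 = 35.00 cm; m₁ = −d_i1/d_o1 = -0.1667.
d_o2 = 26.4 − (35.00) = -8.600 cm (virtual object).
f₂ = −38.5 cm (diverging).
Lens 2: 1/d_i2 = 1/(-38.5) − 1/(-8.600) = 0.09031, so d_i2 = 11.07 cm; m₂ = −d_i2/d_o2 = +1.288.
m = m₁·m₂ = (-0.1667)(+1.288) = -0.215.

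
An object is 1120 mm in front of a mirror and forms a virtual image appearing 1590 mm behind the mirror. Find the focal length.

Virtual image ⇒ d_i = −1590 mm.
1/f = 1/d_o + 1/d_i = 1/(1120) + 1/(-1590) = 0.0002639, so f = 3790 mm.
Since f is positive, the mirror is concave.

f = 3790 mm (concave)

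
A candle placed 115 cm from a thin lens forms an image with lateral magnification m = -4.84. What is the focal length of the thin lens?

m = −d_i/d_o ⇒ d_i = −m·d_o = −(-4.84)·(115) = 556.6 cm.
1/f = 1/d_o + 1/d_i = 1/(115) + 1/(556.6) = 0.01049, so f = 95.3 cm.
Since f is positive, the thin lens is converging.

f = 95.3 cm (converging)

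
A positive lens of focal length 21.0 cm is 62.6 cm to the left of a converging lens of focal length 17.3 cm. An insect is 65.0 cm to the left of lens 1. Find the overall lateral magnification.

m = +0.578

Lens 1: 1/d_i1 = 1/(21.0) − 1/(65.0) = 0.03223, so d_i1 = 31.02 cm; m₁ = −d_i1/d_o1 = -0.4772.
d_o2 = 62.6 − (31.02) = 31.58 cm.
Lens 2: 1/d_i2 = 1/(17.3) − 1/(31.58) = 0.02614, so d_i2 = 38.26 cm; m₂ = −d_i2/d_o2 = -1.211.
m = m₁·m₂ = (-0.4772)(-1.211) = +0.578.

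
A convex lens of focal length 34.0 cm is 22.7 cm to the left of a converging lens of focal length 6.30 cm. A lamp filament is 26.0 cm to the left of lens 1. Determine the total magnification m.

Lens 1: 1/d_i1 = 1/(34.0) − 1/(26.0) = -0.009050, so d_i1 = -110.5 cm; m₁ = −d_i1/d_o1 = +4.250.
d_o2 = 22.7 − (-110.5) = 133.2 cm.
Lens 2: 1/d_i2 = 1/(6.30) − 1/(133.2) = 0.1512, so d_i2 = 6.613 cm; m₂ = −d_i2/d_o2 = -0.04965.
m = m₁·m₂ = (+4.250)(-0.04965) = -0.211.

m = -0.211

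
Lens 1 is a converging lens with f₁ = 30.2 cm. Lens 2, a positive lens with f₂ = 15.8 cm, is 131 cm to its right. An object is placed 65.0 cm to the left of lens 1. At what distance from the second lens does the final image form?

20.0 cm

Lens 1: 1/d_i1 = 1/f₁ − 1/d_o1 = 1/(30.2) − 1/(65.0) = 0.01773, so d_i1 = 56.41 cm.
The intermediate image is 56.41 cm to the right of lens 1, which is 131 − (56.41) = 74.59 cm to the left of lens 2, so d_o2 = +74.59 cm.
Lens 2: 1/d_i2 = 1/f₂ − 1/d_o2 = 1/(15.8) − 1/(74.59) = 0.04988, so d_i2 = 20.0 cm.
The final image is real, 20.0 cm to the right of lens 2 (overall magnification ≈ 0.23).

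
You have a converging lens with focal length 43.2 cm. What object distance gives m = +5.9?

m = −d_i/d_o ⇒ d_i = −m·d_o.
1/f = 1/d_o + 1/d_i = 1/d_o − 1/(m·d_o) = (1 − 1/m)/d_o, so d_o = f(1 − 1/m) = (43.20)(1 − 1/(+5.9)) = 35.9 cm.

35.9 cm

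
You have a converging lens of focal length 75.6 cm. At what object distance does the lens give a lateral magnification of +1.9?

35.8 cm

m = −d_i/d_o ⇒ d_i = −m·d_o.
1/f = 1/d_o + 1/d_i = 1/d_o − 1/(m·d_o) = (1 − 1/m)/d_o, so d_o = f(1 − 1/m) = (75.60)(1 − 1/(+1.9)) = 35.8 cm.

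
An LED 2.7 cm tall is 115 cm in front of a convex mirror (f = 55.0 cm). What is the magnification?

For a convex mirror, f = -55.0 cm.
1/d_i = 1/f − 1/d_o = 1/(-55.00) − 1/(115) = -0.02688, so d_i = -37.21 cm.
m = −d_i/d_o = −(-37.21)/(115) = +0.324.
The image is virtual, upright and reduced, behind the mirror.

m = +0.324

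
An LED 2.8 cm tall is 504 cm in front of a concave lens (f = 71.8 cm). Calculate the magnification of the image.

For a concave lens, f = -71.8 cm.
1/d_i = 1/f − 1/d_o = 1/(-71.80) − 1/(504) = -0.01591, so d_i = -62.85 cm.
m = −d_i/d_o = −(-62.85)/(504) = +0.125.
The image is virtual, upright and reduced, on the same side as the object.

m = +0.125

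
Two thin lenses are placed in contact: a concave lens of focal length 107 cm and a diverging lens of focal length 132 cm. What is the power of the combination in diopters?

P = -1.69 D

P₁ = 1/f₁ = 1/(-1.07 m) = -0.9346 D; P₂ = 1/f₂ = 1/(-1.32 m) = -0.7576 D.
For thin lenses in contact, P = P₁ + P₂ = (-0.9346) + (-0.7576) = -1.69 D.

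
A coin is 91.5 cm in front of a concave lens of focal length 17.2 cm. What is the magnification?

m = +0.158

For a concave lens, f = -17.2 cm.
1/d_i = 1/f − 1/d_o = 1/(-17.20) − 1/(91.5) = -0.06907, so d_i = -14.48 cm.
m = −d_i/d_o = −(-14.48)/(91.5) = +0.158.
The image is virtual, upright and reduced, on the same side as the object.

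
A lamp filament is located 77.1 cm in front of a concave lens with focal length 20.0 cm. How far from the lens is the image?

For a concave lens, f = -20.0 cm.
Lens equation: 1/d_i = 1/f − 1/d_o = 1/(-20.00) − 1/(77.1) = -0.05000 − 0.01297 = -0.06297, so d_i = -15.9 cm.
The image is virtual, upright and reduced, on the same side as the object.

15.9 cm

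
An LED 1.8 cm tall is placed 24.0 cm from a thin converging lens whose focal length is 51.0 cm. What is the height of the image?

1/d_i = 1/f − 1/d_o = 1/(51.00) − 1/(24.0) = -0.02206, so d_i = -45.33 cm.
m = −d_i/d_o = +1.889.
|h_i| = |m|·h_o = 1.889 × 1.8 = 3.40 cm. The image is virtual, upright and enlarged, on the same side as the object.

3.40 cm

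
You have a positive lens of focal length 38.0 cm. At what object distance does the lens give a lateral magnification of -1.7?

60.4 cm

m = −d_i/d_o ⇒ d_i = −m·d_o.
1/f = 1/d_o + 1/d_i = 1/d_o − 1/(m·d_o) = (1 − 1/m)/d_o, so d_o = f(1 − 1/m) = (38.00)(1 − 1/(-1.7)) = 60.4 cm.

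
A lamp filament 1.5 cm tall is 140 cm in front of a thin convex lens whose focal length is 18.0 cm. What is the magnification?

1/d_i = 1/f − 1/d_o = 1/(18.00) − 1/(140) = 0.04841, so d_i = 20.66 cm.
m = −d_i/d_o = −(20.66)/(140) = -0.148.
The image is real, inverted and reduced, on the far side of the lens.

m = -0.148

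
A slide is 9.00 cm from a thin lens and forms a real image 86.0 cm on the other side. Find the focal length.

Real image ⇒ d_i = +86.0 cm.
1/f = 1/d_o + 1/d_i = 1/(9.00) + 1/(86.0) = 0.1227, so f = 8.15 cm.
Since f is positive, the thin lens is converging.

f = 8.15 cm (converging)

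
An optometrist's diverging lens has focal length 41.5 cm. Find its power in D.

For a diverging lens, f = −41.5 cm.
f = -41.5 cm = -0.415 m.
P = 1/f = 1/(-0.415 m) = -2.41 D.

P = -2.41 D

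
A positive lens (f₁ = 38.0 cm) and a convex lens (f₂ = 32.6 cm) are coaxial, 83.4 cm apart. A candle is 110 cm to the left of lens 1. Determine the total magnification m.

m = -2.37

Lens 1: 1/d_i1 = 1/(38.0) − 1/(110) = 0.01722, so d_i1 = 58.06 cm; m₁ = −d_i1/d_o1 = -0.5278.
d_o2 = 83.4 − (58.06) = 25.34 cm.
Lens 2: 1/d_i2 = 1/(32.6) − 1/(25.34) = -0.008788, so d_i2 = -113.8 cm; m₂ = −d_i2/d_o2 = +4.490.
m = m₁·m₂ = (-0.5278)(+4.490) = -2.37.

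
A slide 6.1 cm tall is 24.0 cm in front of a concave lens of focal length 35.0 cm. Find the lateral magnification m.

m = +0.593

For a concave lens, f = -35.0 cm.
1/d_i = 1/f − 1/d_o = 1/(-35.00) − 1/(24.0) = -0.07024, so d_i = -14.24 cm.
m = −d_i/d_o = −(-14.24)/(24.0) = +0.593.
The image is virtual, upright and reduced, on the same side as the object.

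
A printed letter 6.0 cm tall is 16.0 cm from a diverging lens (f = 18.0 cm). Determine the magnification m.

For a diverging lens, f = -18.0 cm.
1/d_i = 1/f − 1/d_o = 1/(-18.00) − 1/(16.0) = -0.1181, so d_i = -8.471 cm.
m = −d_i/d_o = −(-8.471)/(16.0) = +0.529.
The image is virtual, upright and reduced, on the same side as the object.

m = +0.529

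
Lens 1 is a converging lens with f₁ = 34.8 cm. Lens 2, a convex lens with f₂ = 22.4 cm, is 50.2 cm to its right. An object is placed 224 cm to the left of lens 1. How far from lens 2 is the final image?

Lens 1: 1/d_i1 = 1/f₁ − 1/d_o1 = 1/(34.8) − 1/(224) = 0.02427, so d_i1 = 41.20 cm.
The intermediate image is 41.20 cm to the right of lens 1, which is 50.2 − (41.20) = 9.000 cm to the left of lens 2, so d_o2 = +9.000 cm.
Lens 2: 1/d_i2 = 1/f₂ − 1/d_o2 = 1/(22.4) − 1/(9.000) = -0.06647, so d_i2 = -15.0 cm.
The final image is virtual, 15.0 cm to the left of lens 2 (overall magnification ≈ -0.31).

15.0 cm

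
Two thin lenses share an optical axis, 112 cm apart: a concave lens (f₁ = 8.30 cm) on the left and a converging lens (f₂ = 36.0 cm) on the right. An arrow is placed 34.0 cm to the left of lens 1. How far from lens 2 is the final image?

51.7 cm

Lens 1 is diverging, so f₁ = −8.30 cm.
Lens 1: 1/d_i1 = 1/f₁ − 1/d_o1 = 1/(-8.30) − 1/(34.0) = -0.1499, so d_i1 = -6.671 cm.
The intermediate image is 6.671 cm to the left of lens 1 (virtual), which is 112 − (-6.671) = 118.7 cm to the left of lens 2, so d_o2 = +118.7 cm.
Lens 2: 1/d_i2 = 1/f₂ − 1/d_o2 = 1/(36.0) − 1/(118.7) = 0.01935, so d_i2 = 51.7 cm.
The final image is real, 51.7 cm to the right of lens 2 (overall magnification ≈ -0.085).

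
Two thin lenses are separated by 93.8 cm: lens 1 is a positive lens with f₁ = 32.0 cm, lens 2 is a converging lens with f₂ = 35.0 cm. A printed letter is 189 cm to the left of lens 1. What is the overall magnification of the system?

m = +0.352

Lens 1: 1/d_i1 = 1/(32.0) − 1/(189) = 0.02596, so d_i1 = 38.52 cm; m₁ = −d_i1/d_o1 = -0.2038.
d_o2 = 93.8 − (38.52) = 55.28 cm.
Lens 2: 1/d_i2 = 1/(35.0) − 1/(55.28) = 0.01048, so d_i2 = 95.40 cm; m₂ = −d_i2/d_o2 = -1.726.
m = m₁·m₂ = (-0.2038)(-1.726) = +0.352.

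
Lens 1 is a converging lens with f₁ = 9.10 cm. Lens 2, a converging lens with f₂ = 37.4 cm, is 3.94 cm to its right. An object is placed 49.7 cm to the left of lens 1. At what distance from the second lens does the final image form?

6.04 cm

Lens 1: 1/d_i1 = 1/f₁ − 1/d_o1 = 1/(9.10) − 1/(49.7) = 0.08977, so d_i1 = 11.14 cm.
The intermediate image is 11.14 cm to the right of lens 1, which lies 7.200 cm to the right of lens 2 — a virtual object — so d_o2 = −7.200 cm.
Lens 2: 1/d_i2 = 1/f₂ − 1/d_o2 = 1/(37.4) − 1/(-7.200) = 0.1656, so d_i2 = 6.04 cm.
The final image is real, 6.04 cm to the right of lens 2 (overall magnification ≈ -0.19).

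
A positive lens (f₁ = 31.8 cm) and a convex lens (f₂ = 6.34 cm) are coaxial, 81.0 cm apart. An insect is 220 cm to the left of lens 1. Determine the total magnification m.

m = +0.0286

Lens 1: 1/d_i1 = 1/(31.8) − 1/(220) = 0.02690, so d_i1 = 37.17 cm; m₁ = −d_i1/d_o1 = -0.1690.
d_o2 = 81.0 − (37.17) = 43.83 cm.
Lens 2: 1/d_i2 = 1/(6.34) − 1/(43.83) = 0.1349, so d_i2 = 7.412 cm; m₂ = −d_i2/d_o2 = -0.1691.
m = m₁·m₂ = (-0.1690)(-0.1691) = +0.0286.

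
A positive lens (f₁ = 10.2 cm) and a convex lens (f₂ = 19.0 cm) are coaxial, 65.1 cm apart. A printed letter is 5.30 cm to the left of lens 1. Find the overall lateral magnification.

m = -0.692

Lens 1: 1/d_i1 = 1/(10.2) − 1/(5.30) = -0.09064, so d_i1 = -11.03 cm; m₁ = −d_i1/d_o1 = +2.081.
d_o2 = 65.1 − (-11.03) = 76.13 cm.
Lens 2: 1/d_i2 = 1/(19.0) − 1/(76.13) = 0.03950, so d_i2 = 25.32 cm; m₂ = −d_i2/d_o2 = -0.3326.
m = m₁·m₂ = (+2.081)(-0.3326) = -0.692.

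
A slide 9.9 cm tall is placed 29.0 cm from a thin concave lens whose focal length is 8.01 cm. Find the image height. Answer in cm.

For a concave lens, f = -8.01 cm.
1/d_i = 1/f − 1/d_o = 1/(-8.010) − 1/(29.0) = -0.1593, so d_i = -6.276 cm.
m = −d_i/d_o = +0.2164.
|h_i| = |m|·h_o = 0.2164 × 9.9 = 2.14 cm. The image is virtual, upright and reduced, on the same side as the object.

2.14 cm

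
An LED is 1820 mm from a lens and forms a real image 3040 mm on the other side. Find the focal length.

Real image ⇒ d_i = +3040 mm.
1/f = 1/d_o + 1/d_i = 1/(1820) + 1/(3040) = 0.0008784, so f = 1140 mm.
Since f is positive, the lens is converging.

f = 1140 mm (converging)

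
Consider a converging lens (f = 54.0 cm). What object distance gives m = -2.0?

81.0 cm

m = −d_i/d_o ⇒ d_i = −m·d_o.
1/f = 1/d_o + 1/d_i = 1/d_o − 1/(m·d_o) = (1 − 1/m)/d_o, so d_o = f(1 − 1/m) = (54.00)(1 − 1/(-2.0)) = 81.0 cm.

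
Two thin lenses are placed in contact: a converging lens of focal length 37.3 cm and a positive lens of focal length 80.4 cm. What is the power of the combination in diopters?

P₁ = 1/f₁ = 1/(0.373 m) = +2.681 D; P₂ = 1/f₂ = 1/(0.804 m) = +1.244 D.
For thin lenses in contact, P = P₁ + P₂ = (+2.681) + (+1.244) = +3.92 D.

P = +3.92 D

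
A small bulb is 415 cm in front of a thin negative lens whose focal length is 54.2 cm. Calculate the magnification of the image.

m = +0.116

For a negative lens, f = -54.2 cm.
1/d_i = 1/f − 1/d_o = 1/(-54.20) − 1/(415) = -0.02086, so d_i = -47.94 cm.
m = −d_i/d_o = −(-47.94)/(415) = +0.116.
The image is virtual, upright and reduced, on the same side as the object.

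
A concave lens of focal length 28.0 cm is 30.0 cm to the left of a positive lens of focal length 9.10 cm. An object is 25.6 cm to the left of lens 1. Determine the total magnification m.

m = -0.139

f₁ = −28.0 cm (diverging).
Lens 1: 1/d_i1 = 1/(-28.0) − 1/(25.6) = -0.07478, so d_i1 = -13.37 cm; m₁ = −d_i1/d_o1 = +0.5223.
d_o2 = 30.0 − (-13.37) = 43.37 cm.
Lens 2: 1/d_i2 = 1/(9.10) − 1/(43.37) = 0.08683, so d_i2 = 11.52 cm; m₂ = −d_i2/d_o2 = -0.2655.
m = m₁·m₂ = (+0.5223)(-0.2655) = -0.139.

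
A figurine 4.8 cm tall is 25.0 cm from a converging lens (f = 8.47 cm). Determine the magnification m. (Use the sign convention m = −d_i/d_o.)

m = -0.512

1/d_i = 1/f − 1/d_o = 1/(8.470) − 1/(25.0) = 0.07806, so d_i = 12.81 cm.
m = −d_i/d_o = −(12.81)/(25.0) = -0.512.
The image is real, inverted and reduced, on the far side of the lens.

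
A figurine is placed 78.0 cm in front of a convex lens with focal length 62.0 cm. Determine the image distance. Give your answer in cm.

Lens equation: 1/v = 1/f − 1/u = 1/(62.00) − 1/(78.0) = 0.01613 − 0.01282 = 0.003309, so v = 302 cm.
The image is real, inverted and enlarged, on the far side of the lens.

302 cm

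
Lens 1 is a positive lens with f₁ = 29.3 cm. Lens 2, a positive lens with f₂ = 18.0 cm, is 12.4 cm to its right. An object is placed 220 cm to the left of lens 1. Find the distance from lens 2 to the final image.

9.78 cm

Lens 1: 1/d_i1 = 1/f₁ − 1/d_o1 = 1/(29.3) − 1/(220) = 0.02958, so d_i1 = 33.80 cm.
The intermediate image is 33.80 cm to the right of lens 1, which lies 21.40 cm to the right of lens 2 — a virtual object — so d_o2 = −21.40 cm.
Lens 2: 1/d_i2 = 1/f₂ − 1/d_o2 = 1/(18.0) − 1/(-21.40) = 0.1023, so d_i2 = 9.78 cm.
The final image is real, 9.78 cm to the right of lens 2 (overall magnification ≈ -0.070).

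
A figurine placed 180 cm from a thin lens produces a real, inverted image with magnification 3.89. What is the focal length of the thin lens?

f = 143 cm (converging)

m = −d_i/d_o ⇒ d_i = −m·d_o = −(-3.89)·(180) = 700.2 cm.
1/f = 1/d_o + 1/d_i = 1/(180) + 1/(700.2) = 0.006984, so f = 143 cm.
Since f is positive, the thin lens is converging.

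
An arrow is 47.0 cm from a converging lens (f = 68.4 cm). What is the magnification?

m = +3.20

1/d_i = 1/f − 1/d_o = 1/(68.40) − 1/(47.0) = -0.006657, so d_i = -150.2 cm.
m = −d_i/d_o = −(-150.2)/(47.0) = +3.20.
The image is virtual, upright and enlarged, on the same side as the object.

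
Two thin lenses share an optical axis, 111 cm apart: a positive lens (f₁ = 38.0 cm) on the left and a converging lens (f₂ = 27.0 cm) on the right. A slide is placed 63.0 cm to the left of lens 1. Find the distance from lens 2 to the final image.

Lens 1: 1/d_i1 = 1/f₁ − 1/d_o1 = 1/(38.0) − 1/(63.0) = 0.01044, so d_i1 = 95.76 cm.
The intermediate image is 95.76 cm to the right of lens 1, which is 111 − (95.76) = 15.24 cm to the left of lens 2, so d_o2 = +15.24 cm.
Lens 2: 1/d_i2 = 1/f₂ − 1/d_o2 = 1/(27.0) − 1/(15.24) = -0.02858, so d_i2 = -35.0 cm.
The final image is virtual, 35.0 cm to the left of lens 2 (overall magnification ≈ -3.5).

35.0 cm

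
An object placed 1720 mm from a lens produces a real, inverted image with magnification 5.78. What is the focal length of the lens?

m = −d_i/d_o ⇒ d_i = −m·d_o = −(-5.78)·(1720) = 9942 mm.
1/f = 1/d_o + 1/d_i = 1/(1720) + 1/(9942) = 0.0006820, so f = 1470 mm.
Since f is positive, the lens is converging.

f = 1470 mm (converging)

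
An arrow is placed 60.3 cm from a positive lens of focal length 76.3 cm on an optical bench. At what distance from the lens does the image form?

288 cm

Thin-lens equation: 1/d_i = 1/f − 1/d_o = 1/(76.30) − 1/(60.3) = 0.01311 − 0.01658 = -0.003478, so d_i = -288 cm.
The image is virtual, upright and enlarged, on the same side as the object.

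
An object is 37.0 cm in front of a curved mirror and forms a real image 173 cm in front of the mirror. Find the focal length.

Real image ⇒ d_i = +173 cm.
1/f = 1/d_o + 1/d_i = 1/(37.0) + 1/(173) = 0.03281, so f = 30.5 cm.
Since f is positive, the curved mirror is concave.

f = 30.5 cm (concave)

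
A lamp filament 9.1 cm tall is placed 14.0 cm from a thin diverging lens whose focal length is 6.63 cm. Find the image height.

For a diverging lens, f = -6.63 cm.
1/d_i = 1/f − 1/d_o = 1/(-6.630) − 1/(14.0) = -0.2223, so d_i = -4.499 cm.
m = −d_i/d_o = +0.3214.
|h_i| = |m|·h_o = 0.3214 × 9.1 = 2.92 cm. The image is virtual, upright and reduced, on the same side as the object.

2.92 cm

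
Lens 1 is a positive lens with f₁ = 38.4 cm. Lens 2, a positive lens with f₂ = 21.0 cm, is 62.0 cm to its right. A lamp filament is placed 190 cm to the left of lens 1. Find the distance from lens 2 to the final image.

40.9 cm

Lens 1: 1/d_i1 = 1/f₁ − 1/d_o1 = 1/(38.4) − 1/(190) = 0.02078, so d_i1 = 48.13 cm.
The intermediate image is 48.13 cm to the right of lens 1, which is 62.0 − (48.13) = 13.87 cm to the left of lens 2, so d_o2 = +13.87 cm.
Lens 2: 1/d_i2 = 1/f₂ − 1/d_o2 = 1/(21.0) − 1/(13.87) = -0.02448, so d_i2 = -40.9 cm.
The final image is virtual, 40.9 cm to the left of lens 2 (overall magnification ≈ -0.75).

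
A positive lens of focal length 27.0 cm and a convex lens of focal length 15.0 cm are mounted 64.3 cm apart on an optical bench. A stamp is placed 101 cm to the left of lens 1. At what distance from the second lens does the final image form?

33.1 cm

Lens 1: 1/d_i1 = 1/f₁ − 1/d_o1 = 1/(27.0) − 1/(101) = 0.02714, so d_i1 = 36.85 cm.
The intermediate image is 36.85 cm to the right of lens 1, which is 64.3 − (36.85) = 27.45 cm to the left of lens 2, so d_o2 = +27.45 cm.
Lens 2: 1/d_i2 = 1/f₂ − 1/d_o2 = 1/(15.0) − 1/(27.45) = 0.03024, so d_i2 = 33.1 cm.
The final image is real, 33.1 cm to the right of lens 2 (overall magnification ≈ 0.44).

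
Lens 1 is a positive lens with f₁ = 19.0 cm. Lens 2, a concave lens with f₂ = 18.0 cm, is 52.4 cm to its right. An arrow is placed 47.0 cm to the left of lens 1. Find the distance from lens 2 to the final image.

9.59 cm

Lens 1: 1/d_i1 = 1/f₁ − 1/d_o1 = 1/(19.0) − 1/(47.0) = 0.03135, so d_i1 = 31.89 cm.
The intermediate image is 31.89 cm to the right of lens 1, which is 52.4 − (31.89) = 20.51 cm to the left of lens 2, so d_o2 = +20.51 cm.
Lens 2 is diverging, so f₂ = −18.0 cm.
Lens 2: 1/d_i2 = 1/f₂ − 1/d_o2 = 1/(-18.0) − 1/(20.51) = -0.1043, so d_i2 = -9.59 cm.
The final image is virtual, 9.59 cm to the left of lens 2 (overall magnification ≈ -0.32).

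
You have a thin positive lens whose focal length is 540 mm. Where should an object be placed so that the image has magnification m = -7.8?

m = −d_i/d_o ⇒ d_i = −m·d_o.
1/f = 1/d_o + 1/d_i = 1/d_o − 1/(m·d_o) = (1 − 1/m)/d_o, so d_o = f(1 − 1/m) = (540.0)(1 − 1/(-7.8)) = 609 mm.

609 mm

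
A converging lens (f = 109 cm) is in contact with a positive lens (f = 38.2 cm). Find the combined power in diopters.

P₁ = 1/f₁ = 1/(1.09 m) = +0.9174 D; P₂ = 1/f₂ = 1/(0.382 m) = +2.618 D.
For thin lenses in contact, P = P₁ + P₂ = (+0.9174) + (+2.618) = +3.54 D.

P = +3.54 D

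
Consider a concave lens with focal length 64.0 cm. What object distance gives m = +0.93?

4.82 cm

For a concave lens, f = -64.0 cm.
m = −d_i/d_o ⇒ d_i = −m·d_o.
1/f = 1/d_o + 1/d_i = 1/d_o − 1/(m·d_o) = (1 − 1/m)/d_o, so d_o = f(1 − 1/m) = (-64.00)(1 − 1/(+0.93)) = 4.82 cm.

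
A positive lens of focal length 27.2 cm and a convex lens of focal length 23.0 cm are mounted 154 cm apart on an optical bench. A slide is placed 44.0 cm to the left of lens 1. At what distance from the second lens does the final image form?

Lens 1: 1/d_i1 = 1/f₁ − 1/d_o1 = 1/(27.2) − 1/(44.0) = 0.01404, so d_i1 = 71.24 cm.
The intermediate image is 71.24 cm to the right of lens 1, which is 154 − (71.24) = 82.76 cm to the left of lens 2, so d_o2 = +82.76 cm.
Lens 2: 1/d_i2 = 1/f₂ − 1/d_o2 = 1/(23.0) − 1/(82.76) = 0.03140, so d_i2 = 31.9 cm.
The final image is real, 31.9 cm to the right of lens 2 (overall magnification ≈ 0.62).

31.9 cm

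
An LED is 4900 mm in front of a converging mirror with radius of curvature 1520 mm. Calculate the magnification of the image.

f = R/2 = 1520/2 = 760.0 mm.
1/d_i = 1/f − 1/d_o = 1/(760.0) − 1/(4900) = 0.001112, so d_i = 899.5 mm.
m = −d_i/d_o = −(899.5)/(4900) = -0.184.
The image is real, inverted and reduced, in front of the mirror.

m = -0.184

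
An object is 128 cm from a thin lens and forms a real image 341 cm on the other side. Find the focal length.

f = 93.1 cm (converging)

Real image ⇒ d_i = +341 cm.
1/f = 1/d_o + 1/d_i = 1/(128) + 1/(341) = 0.01075, so f = 93.1 cm.
Since f is positive, the thin lens is converging.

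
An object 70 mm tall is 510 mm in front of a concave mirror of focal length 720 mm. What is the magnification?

m = +3.43

1/d_i = 1/f − 1/d_o = 1/(720.0) − 1/(510) = -0.0005719, so d_i = -1749 mm.
m = −d_i/d_o = −(-1749)/(510) = +3.43.
The image is virtual, upright and enlarged, behind the mirror.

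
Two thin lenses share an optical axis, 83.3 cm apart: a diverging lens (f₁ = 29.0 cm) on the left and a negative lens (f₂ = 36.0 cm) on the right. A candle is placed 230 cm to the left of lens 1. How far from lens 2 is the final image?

Lens 1 is diverging, so f₁ = −29.0 cm.
Lens 1: 1/d_i1 = 1/f₁ − 1/d_o1 = 1/(-29.0) − 1/(230) = -0.03883, so d_i1 = -25.75 cm.
The intermediate image is 25.75 cm to the left of lens 1 (virtual), which is 83.3 − (-25.75) = 109.0 cm to the left of lens 2, so d_o2 = +109.0 cm.
Lens 2 is diverging, so f₂ = −36.0 cm.
Lens 2: 1/d_i2 = 1/f₂ − 1/d_o2 = 1/(-36.0) − 1/(109.0) = -0.03695, so d_i2 = -27.1 cm.
The final image is virtual, 27.1 cm to the left of lens 2 (overall magnification ≈ 0.028).

27.1 cm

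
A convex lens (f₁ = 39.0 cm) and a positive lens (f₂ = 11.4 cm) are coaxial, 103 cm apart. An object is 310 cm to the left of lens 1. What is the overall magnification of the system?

m = +0.0349

Lens 1: 1/d_i1 = 1/(39.0) − 1/(310) = 0.02242, so d_i1 = 44.61 cm; m₁ = −d_i1/d_o1 = -0.1439.
d_o2 = 103 − (44.61) = 58.39 cm.
Lens 2: 1/d_i2 = 1/(11.4) − 1/(58.39) = 0.07059, so d_i2 = 14.17 cm; m₂ = −d_i2/d_o2 = -0.2426.
m = m₁·m₂ = (-0.1439)(-0.2426) = +0.0349.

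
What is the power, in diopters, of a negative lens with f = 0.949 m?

P = -1.05 D

For a negative lens, f = −0.949 m.
P = 1/f = 1/(-0.949 m) = -1.05 D.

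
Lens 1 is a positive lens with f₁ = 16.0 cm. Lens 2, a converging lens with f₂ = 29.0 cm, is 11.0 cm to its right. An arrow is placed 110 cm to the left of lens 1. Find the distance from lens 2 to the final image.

6.10 cm

Lens 1: 1/d_i1 = 1/f₁ − 1/d_o1 = 1/(16.0) − 1/(110) = 0.05341, so d_i1 = 18.72 cm.
The intermediate image is 18.72 cm to the right of lens 1, which lies 7.720 cm to the right of lens 2 — a virtual object — so d_o2 = −7.720 cm.
Lens 2: 1/d_i2 = 1/f₂ − 1/d_o2 = 1/(29.0) − 1/(-7.720) = 0.1640, so d_i2 = 6.10 cm.
The final image is real, 6.10 cm to the right of lens 2 (overall magnification ≈ -0.13).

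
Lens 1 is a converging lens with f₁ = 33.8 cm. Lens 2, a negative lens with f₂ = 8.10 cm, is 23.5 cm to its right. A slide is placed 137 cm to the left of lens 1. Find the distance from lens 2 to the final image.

Lens 1: 1/d_i1 = 1/f₁ − 1/d_o1 = 1/(33.8) − 1/(137) = 0.02229, so d_i1 = 44.87 cm.
The intermediate image is 44.87 cm to the right of lens 1, which lies 21.37 cm to the right of lens 2 — a virtual object — so d_o2 = −21.37 cm.
Lens 2 is diverging, so f₂ = −8.10 cm.
Lens 2: 1/d_i2 = 1/f₂ − 1/d_o2 = 1/(-8.10) − 1/(-21.37) = -0.07666, so d_i2 = -13.0 cm.
The final image is virtual, 13.0 cm to the left of lens 2 (overall magnification ≈ 0.20).

13.0 cm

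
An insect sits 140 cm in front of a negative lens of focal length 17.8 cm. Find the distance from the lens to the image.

For a negative lens, f = -17.8 cm.
Thin-lens equation: 1/v = 1/f − 1/u = 1/(-17.80) − 1/(140) = -0.05618 − 0.007143 = -0.06332, so v = -15.8 cm.
The image is virtual, upright and reduced, on the same side as the object.

15.8 cm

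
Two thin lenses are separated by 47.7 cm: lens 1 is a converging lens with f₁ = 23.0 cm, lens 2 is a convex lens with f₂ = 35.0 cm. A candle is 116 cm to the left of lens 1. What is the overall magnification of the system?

m = -0.541

Lens 1: 1/d_i1 = 1/(23.0) − 1/(116) = 0.03486, so d_i1 = 28.69 cm; m₁ = −d_i1/d_o1 = -0.2473.
d_o2 = 47.7 − (28.69) = 19.01 cm.
Lens 2: 1/d_i2 = 1/(35.0) − 1/(19.01) = -0.02403, so d_i2 = -41.61 cm; m₂ = −d_i2/d_o2 = +2.189.
m = m₁·m₂ = (-0.2473)(+2.189) = -0.541.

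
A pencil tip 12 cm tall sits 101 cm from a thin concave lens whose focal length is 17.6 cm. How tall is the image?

For a concave lens, f = -17.6 cm.
1/d_i = 1/f − 1/d_o = 1/(-17.60) − 1/(101) = -0.06672, so d_i = -14.99 cm.
m = −d_i/d_o = +0.1484.
|h_i| = |m|·h_o = 0.1484 × 12 = 1.78 cm. The image is virtual, upright and reduced, on the same side as the object.

1.78 cm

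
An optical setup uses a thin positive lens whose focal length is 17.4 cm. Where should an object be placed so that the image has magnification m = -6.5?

20.1 cm

m = −d_i/d_o ⇒ d_i = −m·d_o.
1/f = 1/d_o + 1/d_i = 1/d_o − 1/(m·d_o) = (1 − 1/m)/d_o, so d_o = f(1 − 1/m) = (17.40)(1 − 1/(-6.5)) = 20.1 cm.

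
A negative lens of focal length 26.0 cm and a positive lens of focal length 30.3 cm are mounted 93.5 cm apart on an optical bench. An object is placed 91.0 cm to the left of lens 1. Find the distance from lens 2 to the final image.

41.3 cm

Lens 1 is diverging, so f₁ = −26.0 cm.
Lens 1: 1/d_i1 = 1/f₁ − 1/d_o1 = 1/(-26.0) − 1/(91.0) = -0.04945, so d_i1 = -20.22 cm.
The intermediate image is 20.22 cm to the left of lens 1 (virtual), which is 93.5 − (-20.22) = 113.7 cm to the left of lens 2, so d_o2 = +113.7 cm.
Lens 2: 1/d_i2 = 1/f₂ − 1/d_o2 = 1/(30.3) − 1/(113.7) = 0.02421, so d_i2 = 41.3 cm.
The final image is real, 41.3 cm to the right of lens 2 (overall magnification ≈ -0.081).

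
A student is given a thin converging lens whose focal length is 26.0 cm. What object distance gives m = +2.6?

16.0 cm

m = −d_i/d_o ⇒ d_i = −m·d_o.
1/f = 1/d_o + 1/d_i = 1/d_o − 1/(m·d_o) = (1 − 1/m)/d_o, so d_o = f(1 − 1/m) = (26.00)(1 − 1/(+2.6)) = 16.0 cm.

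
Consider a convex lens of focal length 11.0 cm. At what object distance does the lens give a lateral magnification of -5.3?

13.1 cm

m = −d_i/d_o ⇒ d_i = −m·d_o.
1/f = 1/d_o + 1/d_i = 1/d_o − 1/(m·d_o) = (1 − 1/m)/d_o, so d_o = f(1 − 1/m) = (11.00)(1 − 1/(-5.3)) = 13.1 cm.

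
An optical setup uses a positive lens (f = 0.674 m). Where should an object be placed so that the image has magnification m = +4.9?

0.536 m

m = −d_i/d_o ⇒ d_i = −m·d_o.
1/f = 1/d_o + 1/d_i = 1/d_o − 1/(m·d_o) = (1 − 1/m)/d_o, so d_o = f(1 − 1/m) = (0.6740)(1 − 1/(+4.9)) = 0.536 m.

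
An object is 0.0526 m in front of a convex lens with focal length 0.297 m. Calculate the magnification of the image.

1/d_i = 1/f − 1/d_o = 1/(0.2970) − 1/(0.0526) = -15.64, so d_i = -0.06392 m.
m = −d_i/d_o = −(-0.06392)/(0.0526) = +1.22.
The image is virtual, upright and enlarged, on the same side as the object.

m = +1.22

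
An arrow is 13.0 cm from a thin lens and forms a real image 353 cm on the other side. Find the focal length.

f = 12.5 cm (converging)

Real image ⇒ d_i = +353 cm.
1/f = 1/d_o + 1/d_i = 1/(13.0) + 1/(353) = 0.07976, so f = 12.5 cm.
Since f is positive, the thin lens is converging.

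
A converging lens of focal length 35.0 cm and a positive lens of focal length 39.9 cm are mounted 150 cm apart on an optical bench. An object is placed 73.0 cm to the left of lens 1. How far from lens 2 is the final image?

77.0 cm

Lens 1: 1/d_i1 = 1/f₁ − 1/d_o1 = 1/(35.0) − 1/(73.0) = 0.01487, so d_i1 = 67.24 cm.
The intermediate image is 67.24 cm to the right of lens 1, which is 150 − (67.24) = 82.76 cm to the left of lens 2, so d_o2 = +82.76 cm.
Lens 2: 1/d_i2 = 1/f₂ − 1/d_o2 = 1/(39.9) − 1/(82.76) = 0.01298, so d_i2 = 77.0 cm.
The final image is real, 77.0 cm to the right of lens 2 (overall magnification ≈ 0.86).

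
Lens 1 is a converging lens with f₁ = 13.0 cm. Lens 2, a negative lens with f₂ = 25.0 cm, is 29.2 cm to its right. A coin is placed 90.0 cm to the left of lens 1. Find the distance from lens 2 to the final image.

8.98 cm

Lens 1: 1/d_i1 = 1/f₁ − 1/d_o1 = 1/(13.0) − 1/(90.0) = 0.06581, so d_i1 = 15.19 cm.
The intermediate image is 15.19 cm to the right of lens 1, which is 29.2 − (15.19) = 14.01 cm to the left of lens 2, so d_o2 = +14.01 cm.
Lens 2 is diverging, so f₂ = −25.0 cm.
Lens 2: 1/d_i2 = 1/f₂ − 1/d_o2 = 1/(-25.0) − 1/(14.01) = -0.1114, so d_i2 = -8.98 cm.
The final image is virtual, 8.98 cm to the left of lens 2 (overall magnification ≈ -0.11).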